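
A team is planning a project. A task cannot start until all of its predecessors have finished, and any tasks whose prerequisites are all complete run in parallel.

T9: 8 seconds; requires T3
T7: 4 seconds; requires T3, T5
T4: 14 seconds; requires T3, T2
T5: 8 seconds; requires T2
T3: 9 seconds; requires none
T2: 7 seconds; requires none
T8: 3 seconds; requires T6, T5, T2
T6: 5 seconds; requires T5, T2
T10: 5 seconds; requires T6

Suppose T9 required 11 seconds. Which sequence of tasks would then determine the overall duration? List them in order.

T2, T5, T6, T10

Baseline: T2→T5→T6→T10 = 7+8+5+5 = 25 → 25 seconds.
T9 has 8 seconds of float (longest path through it is 17).
The critical path is still T2→T5→T6→T10; finish is now 25 seconds.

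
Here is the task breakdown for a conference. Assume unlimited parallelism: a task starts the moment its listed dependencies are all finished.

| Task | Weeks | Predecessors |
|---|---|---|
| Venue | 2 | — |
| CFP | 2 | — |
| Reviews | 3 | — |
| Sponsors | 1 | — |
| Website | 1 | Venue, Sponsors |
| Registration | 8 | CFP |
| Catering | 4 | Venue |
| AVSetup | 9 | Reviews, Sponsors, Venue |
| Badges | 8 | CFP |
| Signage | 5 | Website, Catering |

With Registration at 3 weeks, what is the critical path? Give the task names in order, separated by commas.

Baseline: Reviews→AVSetup = 3+9 = 12 → 12 weeks.
Registration has 2 weeks of float (longest path through it is 10).
That remains the longest chain; total 12 weeks.

Reviews, AVSetup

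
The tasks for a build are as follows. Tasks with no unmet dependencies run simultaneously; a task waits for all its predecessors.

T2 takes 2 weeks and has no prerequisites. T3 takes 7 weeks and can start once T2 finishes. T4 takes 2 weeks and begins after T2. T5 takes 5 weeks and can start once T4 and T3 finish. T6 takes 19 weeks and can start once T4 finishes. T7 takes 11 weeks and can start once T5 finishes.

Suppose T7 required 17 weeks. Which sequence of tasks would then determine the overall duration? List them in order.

T2, T3, T5, T7

Actual critical path: T2→T3→T5→T7 = 2+7+5+11 = 25 ⇒ 25 weeks.
Since T7 is critical, the +6 change carries straight to that chain (now 31 weeks).
That remains the longest chain; total 31 weeks.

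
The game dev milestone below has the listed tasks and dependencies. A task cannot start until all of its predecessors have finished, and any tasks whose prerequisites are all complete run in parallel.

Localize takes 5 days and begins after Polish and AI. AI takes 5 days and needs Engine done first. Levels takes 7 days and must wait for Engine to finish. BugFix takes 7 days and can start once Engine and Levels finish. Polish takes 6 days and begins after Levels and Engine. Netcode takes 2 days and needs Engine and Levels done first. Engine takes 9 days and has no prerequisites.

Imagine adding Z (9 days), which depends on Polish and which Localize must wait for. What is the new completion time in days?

36

Originally the job takes 27 days.
With Z inserted, Localize now waits for max(Polish, AI, Z).
New critical path: Engine→Levels→Polish→Z→Localize = 9+7+6+9+5 = 36 ⇒ 36 days.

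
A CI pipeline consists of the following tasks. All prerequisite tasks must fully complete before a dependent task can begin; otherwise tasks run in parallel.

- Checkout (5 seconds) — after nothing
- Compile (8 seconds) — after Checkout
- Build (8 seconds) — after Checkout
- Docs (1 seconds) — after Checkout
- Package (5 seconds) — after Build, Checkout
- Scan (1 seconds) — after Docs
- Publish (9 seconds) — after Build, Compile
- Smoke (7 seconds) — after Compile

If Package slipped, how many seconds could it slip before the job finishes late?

4

Critical path: Checkout→Compile→Publish = 5+8+9 = 22, so the finish is 22 seconds.
Longest path through Package: 18 seconds (earliest finish 18, latest finish 22).
So Package can slip 22 − 18 = 4 seconds.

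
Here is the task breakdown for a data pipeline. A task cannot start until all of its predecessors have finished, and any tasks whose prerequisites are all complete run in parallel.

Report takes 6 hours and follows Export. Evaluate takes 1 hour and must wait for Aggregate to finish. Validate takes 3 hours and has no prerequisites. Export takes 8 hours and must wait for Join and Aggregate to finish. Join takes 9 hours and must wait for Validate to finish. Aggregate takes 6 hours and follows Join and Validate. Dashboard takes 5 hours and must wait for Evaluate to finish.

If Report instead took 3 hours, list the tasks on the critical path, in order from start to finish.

As given, the longest chain is Validate→Join→Aggregate→Export→Report = 3+9+6+8+6 = 32, so the finish is 32 hours.
Report is on the critical path; changing it to 3 makes that path 29 hours.
That remains the longest chain; total 29 hours.

Validate, Join, Aggregate, Export, Report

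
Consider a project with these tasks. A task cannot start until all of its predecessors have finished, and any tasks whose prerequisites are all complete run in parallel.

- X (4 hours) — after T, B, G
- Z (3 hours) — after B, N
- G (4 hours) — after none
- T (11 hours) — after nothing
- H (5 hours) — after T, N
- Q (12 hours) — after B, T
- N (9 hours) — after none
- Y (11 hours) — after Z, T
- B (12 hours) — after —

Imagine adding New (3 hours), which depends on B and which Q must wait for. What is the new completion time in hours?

27

Originally the project takes 26 hours.
With New inserted, Q now waits for max(B, T, New).
New critical path: B→New→Q = 12+3+12 = 27 ⇒ 27 hours.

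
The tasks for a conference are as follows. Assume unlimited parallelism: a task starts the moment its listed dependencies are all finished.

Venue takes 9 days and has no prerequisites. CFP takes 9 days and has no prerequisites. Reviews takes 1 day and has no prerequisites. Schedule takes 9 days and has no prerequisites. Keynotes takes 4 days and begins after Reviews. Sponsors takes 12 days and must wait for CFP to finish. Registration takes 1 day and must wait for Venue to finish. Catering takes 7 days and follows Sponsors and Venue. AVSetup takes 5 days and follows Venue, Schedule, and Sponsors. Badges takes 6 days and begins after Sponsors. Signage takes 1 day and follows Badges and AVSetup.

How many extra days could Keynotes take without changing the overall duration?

The longest chain is CFP→Sponsors→Catering = 9+12+7 = 28; overall finish 28 days.
Keynotes finishes as early as 5 and must finish by 28.
So Keynotes can slip 28 − 5 = 23 days.

23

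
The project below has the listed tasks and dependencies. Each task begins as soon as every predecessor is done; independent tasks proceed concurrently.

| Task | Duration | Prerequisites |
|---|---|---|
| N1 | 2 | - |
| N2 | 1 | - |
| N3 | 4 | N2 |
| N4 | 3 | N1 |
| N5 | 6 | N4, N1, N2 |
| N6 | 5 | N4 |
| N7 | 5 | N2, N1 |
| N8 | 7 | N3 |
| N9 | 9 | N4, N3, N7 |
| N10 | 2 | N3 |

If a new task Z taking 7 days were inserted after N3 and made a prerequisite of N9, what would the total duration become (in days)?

21

Originally the job takes 16 days.
With Z inserted, N9 now waits for max(N4, N3, N7, Z).
New critical path: N2→N3→Z→N9 = 1+4+7+9 = 21 ⇒ 21 days.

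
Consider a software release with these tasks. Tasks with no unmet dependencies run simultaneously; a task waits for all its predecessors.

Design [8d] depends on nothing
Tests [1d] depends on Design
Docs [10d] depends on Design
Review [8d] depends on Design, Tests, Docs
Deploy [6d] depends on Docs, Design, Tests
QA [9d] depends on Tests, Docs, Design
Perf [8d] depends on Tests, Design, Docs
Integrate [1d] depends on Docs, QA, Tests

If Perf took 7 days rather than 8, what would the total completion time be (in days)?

Critical path before the change: Design→Docs→QA→Integrate = 8+10+9+1 = 28 giving 28 days.
Perf is off the critical path — its longest chain is 26 days, giving 2 of slack.
No other chain overtakes it, so the finish is 28 days.

28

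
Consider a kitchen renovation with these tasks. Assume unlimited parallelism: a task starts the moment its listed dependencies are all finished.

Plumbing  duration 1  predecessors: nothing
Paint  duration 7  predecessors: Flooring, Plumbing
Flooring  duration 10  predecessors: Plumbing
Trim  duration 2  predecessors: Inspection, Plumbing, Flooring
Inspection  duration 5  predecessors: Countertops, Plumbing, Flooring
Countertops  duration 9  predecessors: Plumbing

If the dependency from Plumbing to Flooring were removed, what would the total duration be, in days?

Original critical path: Plumbing→Flooring→Paint = 1+10+7 = 18 ⇒ 18 days.
Without Plumbing→Flooring, Flooring's earliest start moves from 1 to 0.
New critical path: Plumbing→Countertops→Inspection→Trim = 1+9+5+2 = 17 ⇒ 17 days.

17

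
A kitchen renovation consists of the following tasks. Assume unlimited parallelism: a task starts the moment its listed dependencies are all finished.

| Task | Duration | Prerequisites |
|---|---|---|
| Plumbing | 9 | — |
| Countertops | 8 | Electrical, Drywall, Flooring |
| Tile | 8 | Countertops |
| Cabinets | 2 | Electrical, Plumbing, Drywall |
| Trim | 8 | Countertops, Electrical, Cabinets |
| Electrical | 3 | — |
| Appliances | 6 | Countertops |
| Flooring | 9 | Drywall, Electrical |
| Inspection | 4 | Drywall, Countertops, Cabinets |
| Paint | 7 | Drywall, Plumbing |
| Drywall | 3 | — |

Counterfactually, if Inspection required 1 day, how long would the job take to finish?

As given, the longest chain is Electrical→Flooring→Countertops→Tile = 3+9+8+8 = 28, so the finish is 28 days.
Inspection has 4 days of float (longest path through it is 24).
The critical path is still Electrical→Flooring→Countertops→Tile; finish is now 28 days.

28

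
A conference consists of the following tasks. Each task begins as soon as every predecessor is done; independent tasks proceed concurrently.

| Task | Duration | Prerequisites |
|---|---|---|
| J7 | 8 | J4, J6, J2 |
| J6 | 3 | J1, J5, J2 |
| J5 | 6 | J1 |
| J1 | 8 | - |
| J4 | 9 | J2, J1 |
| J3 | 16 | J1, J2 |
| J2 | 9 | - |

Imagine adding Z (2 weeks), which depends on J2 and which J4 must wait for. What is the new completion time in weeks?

Originally the plan takes 26 weeks.
With Z inserted, J4 now waits for max(J2, J1, Z).
New critical path: J2→Z→J4→J7 = 9+2+9+8 = 28 ⇒ 28 weeks.

28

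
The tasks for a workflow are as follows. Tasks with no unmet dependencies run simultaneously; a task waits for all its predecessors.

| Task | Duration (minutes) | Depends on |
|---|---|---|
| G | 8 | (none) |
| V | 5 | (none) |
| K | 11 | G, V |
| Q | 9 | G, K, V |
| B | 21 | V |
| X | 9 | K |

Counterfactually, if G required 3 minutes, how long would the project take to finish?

26

Baseline: G→K→Q = 8+11+9 = 28 → 28 minutes.
Since G is critical, the -5 change carries straight to that chain (now 23 minutes).
New critical path: V→B = 5+21 = 26 ⇒ 26 minutes.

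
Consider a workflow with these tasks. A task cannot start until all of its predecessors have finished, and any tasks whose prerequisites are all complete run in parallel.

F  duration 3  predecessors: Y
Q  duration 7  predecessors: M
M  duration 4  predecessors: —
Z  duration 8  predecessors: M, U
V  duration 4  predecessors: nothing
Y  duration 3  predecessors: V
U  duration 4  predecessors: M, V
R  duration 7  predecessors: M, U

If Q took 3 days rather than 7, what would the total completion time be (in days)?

16

Actual critical path: V→U→Z = 4+4+8 = 16 ⇒ 16 days.
The longest path through Q is only 11 days, so Q has float 5.
That remains the longest chain; total 16 days.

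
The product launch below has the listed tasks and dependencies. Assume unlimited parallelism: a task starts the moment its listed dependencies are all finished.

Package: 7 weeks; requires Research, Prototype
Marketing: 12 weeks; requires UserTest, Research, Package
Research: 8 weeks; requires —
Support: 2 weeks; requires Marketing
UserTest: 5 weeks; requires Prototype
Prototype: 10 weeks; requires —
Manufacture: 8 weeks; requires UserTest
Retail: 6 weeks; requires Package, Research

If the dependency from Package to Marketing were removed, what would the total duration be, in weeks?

With the dependency in place, Prototype→Package→Marketing→Support = 10+7+12+2 = 31 sets the finish at 31 weeks.
Without Package→Marketing, Marketing's earliest start moves from 17 to 15.
New critical path: Prototype→UserTest→Marketing→Support = 10+5+12+2 = 29 ⇒ 29 weeks.

29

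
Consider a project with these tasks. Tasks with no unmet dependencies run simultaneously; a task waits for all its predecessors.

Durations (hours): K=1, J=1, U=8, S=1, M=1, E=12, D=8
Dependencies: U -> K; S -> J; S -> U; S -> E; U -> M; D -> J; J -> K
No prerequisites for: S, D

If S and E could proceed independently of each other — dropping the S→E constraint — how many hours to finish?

12

Original critical path: S→E = 1+12 = 13 ⇒ 13 hours.
Without S→E, E's earliest start moves from 1 to 0.
After: E = 12 = 12 → 12 hours.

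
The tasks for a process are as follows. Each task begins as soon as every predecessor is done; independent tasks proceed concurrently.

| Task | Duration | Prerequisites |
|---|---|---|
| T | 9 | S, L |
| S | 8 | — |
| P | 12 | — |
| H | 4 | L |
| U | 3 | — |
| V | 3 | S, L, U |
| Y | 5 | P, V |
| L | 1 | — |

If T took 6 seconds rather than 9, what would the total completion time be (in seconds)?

The binding path is S→T = 8+9 = 17; finish at 17 seconds.
T is on the critical path; changing it to 6 makes that path 14 seconds.
Now P→Y = 12+5 = 17 is longest, so the finish becomes 17 seconds.

17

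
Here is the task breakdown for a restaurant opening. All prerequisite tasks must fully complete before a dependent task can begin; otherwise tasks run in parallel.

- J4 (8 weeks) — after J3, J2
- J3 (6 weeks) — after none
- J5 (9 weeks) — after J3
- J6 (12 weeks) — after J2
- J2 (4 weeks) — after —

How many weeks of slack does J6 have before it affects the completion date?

Critical path: J2→J6 = 4+12 = 16, so the finish is 16 weeks.
Longest path through J6: 16 weeks (earliest finish 16, latest finish 16).
Slack of J6 = 4 − 4 = 0 weeks.

0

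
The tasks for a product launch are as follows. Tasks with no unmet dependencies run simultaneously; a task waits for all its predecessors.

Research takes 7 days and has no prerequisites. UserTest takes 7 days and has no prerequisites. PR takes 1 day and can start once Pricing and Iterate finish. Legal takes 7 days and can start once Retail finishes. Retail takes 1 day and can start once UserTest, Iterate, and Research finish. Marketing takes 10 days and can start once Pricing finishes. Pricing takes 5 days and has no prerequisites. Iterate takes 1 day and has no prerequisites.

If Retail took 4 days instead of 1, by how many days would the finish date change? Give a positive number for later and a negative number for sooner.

3

Actual critical path: Research→Retail→Legal = 7+1+7 = 15 ⇒ 15 days.
Retail lies on that path, so at 4 days the path becomes 18 days.
No other chain overtakes it, so the finish is 18 days.
Change in finish: 18 − 15 = +3 days.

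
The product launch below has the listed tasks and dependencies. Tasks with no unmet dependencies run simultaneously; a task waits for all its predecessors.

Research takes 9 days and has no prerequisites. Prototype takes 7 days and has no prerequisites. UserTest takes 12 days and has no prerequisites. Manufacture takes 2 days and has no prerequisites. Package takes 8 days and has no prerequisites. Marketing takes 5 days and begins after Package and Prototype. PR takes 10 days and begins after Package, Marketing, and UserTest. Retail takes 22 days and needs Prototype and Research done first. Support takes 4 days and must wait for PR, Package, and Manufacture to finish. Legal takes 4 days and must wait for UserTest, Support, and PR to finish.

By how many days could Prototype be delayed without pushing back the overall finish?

Research→Retail = 9+22 = 31 sets the makespan at 31 days.
Prototype finishes as early as 7 and must finish by 8.
Slack of Prototype = 1 − 0 = 1 day.

1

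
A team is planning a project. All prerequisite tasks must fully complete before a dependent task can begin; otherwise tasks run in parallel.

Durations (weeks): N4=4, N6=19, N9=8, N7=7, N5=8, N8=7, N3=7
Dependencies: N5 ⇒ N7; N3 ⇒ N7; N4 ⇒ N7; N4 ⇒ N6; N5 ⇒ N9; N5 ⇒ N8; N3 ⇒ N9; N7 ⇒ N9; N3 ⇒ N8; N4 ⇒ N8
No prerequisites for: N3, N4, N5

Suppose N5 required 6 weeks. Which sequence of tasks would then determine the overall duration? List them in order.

N4, N6

As given, the longest chain is N5→N7→N9 = 8+7+8 = 23, so the finish is 23 weeks.
N5 is on the critical path; changing it to 6 makes that path 21 weeks.
New critical path: N4→N6 = 4+19 = 23 ⇒ 23 weeks.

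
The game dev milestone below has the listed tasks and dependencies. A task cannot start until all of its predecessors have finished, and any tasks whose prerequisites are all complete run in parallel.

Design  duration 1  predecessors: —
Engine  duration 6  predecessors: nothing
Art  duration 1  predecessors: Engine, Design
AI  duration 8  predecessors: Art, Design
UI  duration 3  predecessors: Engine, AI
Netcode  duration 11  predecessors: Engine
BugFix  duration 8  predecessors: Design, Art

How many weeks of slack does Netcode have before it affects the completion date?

1

The longest chain is Engine→Art→AI→UI = 6+1+8+3 = 18; overall finish 18 weeks.
Netcode finishes as early as 17 and must finish by 18.
Slack of Netcode = 7 − 6 = 1 week.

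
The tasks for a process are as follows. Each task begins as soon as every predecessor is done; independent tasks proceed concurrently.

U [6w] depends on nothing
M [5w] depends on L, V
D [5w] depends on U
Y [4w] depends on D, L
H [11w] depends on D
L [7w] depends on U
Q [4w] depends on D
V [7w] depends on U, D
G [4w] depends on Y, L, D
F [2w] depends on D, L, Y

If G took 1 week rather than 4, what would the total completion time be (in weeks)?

23

Critical path before the change: U→D→V→M = 6+5+7+5 = 23 giving 23 weeks.
G is off the critical path — its longest chain is 21 weeks, giving 2 of slack.
That remains the longest chain; total 23 weeks.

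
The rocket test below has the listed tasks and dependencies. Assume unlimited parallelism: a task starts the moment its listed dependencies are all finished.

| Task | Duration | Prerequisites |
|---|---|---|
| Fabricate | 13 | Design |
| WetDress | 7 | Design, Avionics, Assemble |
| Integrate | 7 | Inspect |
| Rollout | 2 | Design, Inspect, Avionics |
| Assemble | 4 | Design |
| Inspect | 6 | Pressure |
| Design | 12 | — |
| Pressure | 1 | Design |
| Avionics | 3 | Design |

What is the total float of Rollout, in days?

5

The longest chain is Design→Pressure→Inspect→Integrate = 12+1+6+7 = 26; overall finish 26 days.
Longest path through Rollout: 21 days (earliest finish 21, latest finish 26).
Float = 26 − 21 = 5.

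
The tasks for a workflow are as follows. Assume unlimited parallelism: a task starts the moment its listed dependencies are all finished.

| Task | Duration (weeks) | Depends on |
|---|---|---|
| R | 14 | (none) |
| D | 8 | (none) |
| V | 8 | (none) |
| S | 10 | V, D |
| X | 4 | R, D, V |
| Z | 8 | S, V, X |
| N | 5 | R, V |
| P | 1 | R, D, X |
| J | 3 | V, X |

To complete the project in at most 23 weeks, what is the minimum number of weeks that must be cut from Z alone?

3

Current finish: 26 weeks; target: 23.
Z is on every critical path, so each week cut from Z cuts the finish by one (this holds down to a finish of 21).
Need 26 − 23 = 3 weeks off Z → Z becomes 5 weeks, finish becomes 23.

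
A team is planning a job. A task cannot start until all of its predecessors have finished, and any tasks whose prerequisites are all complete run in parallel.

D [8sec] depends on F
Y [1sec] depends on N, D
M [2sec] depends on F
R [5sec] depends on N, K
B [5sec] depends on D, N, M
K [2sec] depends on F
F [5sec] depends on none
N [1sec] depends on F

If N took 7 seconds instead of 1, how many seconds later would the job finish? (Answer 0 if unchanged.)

0

Critical path before the change: F→D→B = 5+8+5 = 18 giving 18 seconds.
N has 7 seconds of float (longest path through it is 11).
No other chain overtakes it, so the finish is 18 seconds.
Change in finish: 18 − 18 = +0 seconds.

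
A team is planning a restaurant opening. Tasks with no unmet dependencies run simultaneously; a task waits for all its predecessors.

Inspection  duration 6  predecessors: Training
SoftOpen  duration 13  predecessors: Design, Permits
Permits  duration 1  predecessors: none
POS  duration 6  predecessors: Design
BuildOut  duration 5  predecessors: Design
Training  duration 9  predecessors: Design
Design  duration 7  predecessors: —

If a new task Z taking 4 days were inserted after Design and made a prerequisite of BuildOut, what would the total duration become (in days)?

Originally the plan takes 22 days.
With Z inserted, BuildOut now waits for max(Design, Z).
New critical path: Design→Training→Inspection = 7+9+6 = 22 ⇒ 22 days.

22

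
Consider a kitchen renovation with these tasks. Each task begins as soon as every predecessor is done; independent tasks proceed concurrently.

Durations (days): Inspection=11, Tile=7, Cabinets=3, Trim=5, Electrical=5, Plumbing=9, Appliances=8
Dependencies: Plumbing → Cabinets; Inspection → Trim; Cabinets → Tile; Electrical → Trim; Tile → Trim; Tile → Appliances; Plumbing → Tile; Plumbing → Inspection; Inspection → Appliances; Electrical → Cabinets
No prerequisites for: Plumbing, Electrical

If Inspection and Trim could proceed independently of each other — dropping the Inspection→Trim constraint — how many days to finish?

Original critical path: Plumbing→Inspection→Appliances = 9+11+8 = 28 ⇒ 28 days.
Without Inspection→Trim, Trim's earliest start moves from 20 to 19.
After: Plumbing→Inspection→Appliances = 9+11+8 = 28 → 28 days.

28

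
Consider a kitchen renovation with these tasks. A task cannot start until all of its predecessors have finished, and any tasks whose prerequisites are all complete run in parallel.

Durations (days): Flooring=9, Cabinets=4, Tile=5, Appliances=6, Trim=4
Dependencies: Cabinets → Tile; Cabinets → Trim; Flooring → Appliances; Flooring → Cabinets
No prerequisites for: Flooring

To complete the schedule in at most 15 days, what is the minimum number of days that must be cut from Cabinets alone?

Current finish: 18 days; target: 15.
Cabinets is on every critical path, so each day cut from Cabinets cuts the finish by one (this holds down to a finish of 15).
Need 18 − 15 = 3 days off Cabinets → Cabinets becomes 1 day, finish becomes 15.

3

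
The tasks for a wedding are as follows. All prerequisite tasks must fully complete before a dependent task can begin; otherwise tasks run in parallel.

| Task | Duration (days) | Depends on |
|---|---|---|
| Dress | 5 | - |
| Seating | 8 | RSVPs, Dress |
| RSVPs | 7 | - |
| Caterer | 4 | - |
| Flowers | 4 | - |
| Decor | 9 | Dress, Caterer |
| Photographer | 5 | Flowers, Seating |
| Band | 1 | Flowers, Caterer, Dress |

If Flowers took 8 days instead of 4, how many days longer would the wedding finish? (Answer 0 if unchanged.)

0

The binding path is RSVPs→Seating→Photographer = 7+8+5 = 20; finish at 20 days.
The longest path through Flowers is only 9 days, so Flowers has float 11.
No other chain overtakes it, so the finish is 20 days.
Change in finish: 20 − 20 = +0 days.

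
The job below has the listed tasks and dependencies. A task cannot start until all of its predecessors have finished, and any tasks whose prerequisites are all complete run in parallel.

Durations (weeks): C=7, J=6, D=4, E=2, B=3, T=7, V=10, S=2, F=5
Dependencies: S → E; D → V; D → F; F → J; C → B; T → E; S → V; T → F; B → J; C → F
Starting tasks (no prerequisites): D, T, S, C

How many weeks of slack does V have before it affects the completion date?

Critical path: T→F→J = 7+5+6 = 18, so the finish is 18 weeks.
The longest chain containing V totals 14 weeks.
So V can slip 18 − 14 = 4 weeks.

4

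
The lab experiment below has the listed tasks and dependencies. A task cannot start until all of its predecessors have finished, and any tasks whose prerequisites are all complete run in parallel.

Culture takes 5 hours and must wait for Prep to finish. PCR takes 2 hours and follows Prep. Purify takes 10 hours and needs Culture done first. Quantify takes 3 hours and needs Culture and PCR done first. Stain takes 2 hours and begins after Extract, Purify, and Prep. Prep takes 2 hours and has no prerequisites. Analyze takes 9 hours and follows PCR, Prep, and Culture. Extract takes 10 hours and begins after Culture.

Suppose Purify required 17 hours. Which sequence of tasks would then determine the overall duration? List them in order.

Prep, Culture, Purify, Stain

Actual critical path: Prep→Culture→Purify→Stain = 2+5+10+2 = 19 ⇒ 19 hours.
Purify is on the critical path; changing it to 17 makes that path 26 hours.
That remains the longest chain; total 26 hours.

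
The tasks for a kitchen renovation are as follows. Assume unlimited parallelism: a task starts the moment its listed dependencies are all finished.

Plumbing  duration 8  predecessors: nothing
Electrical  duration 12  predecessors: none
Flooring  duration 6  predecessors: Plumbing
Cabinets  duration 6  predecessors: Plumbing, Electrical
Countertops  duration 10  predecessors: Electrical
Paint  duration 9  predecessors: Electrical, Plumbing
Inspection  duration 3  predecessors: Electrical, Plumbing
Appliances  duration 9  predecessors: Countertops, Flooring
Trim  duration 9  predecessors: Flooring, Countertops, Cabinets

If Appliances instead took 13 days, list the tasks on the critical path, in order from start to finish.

As given, the longest chain is Electrical→Countertops→Appliances = 12+10+9 = 31, so the finish is 31 days.
Since Appliances is critical, the +4 change carries straight to that chain (now 35 days).
The critical path is still Electrical→Countertops→Appliances; finish is now 35 days.

Electrical, Countertops, Appliances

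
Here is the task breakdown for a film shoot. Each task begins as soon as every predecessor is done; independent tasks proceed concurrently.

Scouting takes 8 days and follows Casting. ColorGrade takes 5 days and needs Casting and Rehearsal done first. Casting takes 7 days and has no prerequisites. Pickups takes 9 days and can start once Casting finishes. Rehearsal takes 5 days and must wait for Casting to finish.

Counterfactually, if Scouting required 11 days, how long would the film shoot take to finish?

Actual critical path: Casting→Rehearsal→ColorGrade = 7+5+5 = 17 ⇒ 17 days.
Scouting has 2 days of float (longest path through it is 15).
The binding chain switches to Casting→Scouting = 7+11 = 18; finish 18 days.

18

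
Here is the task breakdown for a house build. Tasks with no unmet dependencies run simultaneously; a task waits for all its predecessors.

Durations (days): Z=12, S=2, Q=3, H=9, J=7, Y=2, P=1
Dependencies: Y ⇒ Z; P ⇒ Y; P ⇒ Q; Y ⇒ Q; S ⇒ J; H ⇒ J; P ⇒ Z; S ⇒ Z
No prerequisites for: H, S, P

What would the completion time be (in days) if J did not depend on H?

Original critical path: H→J = 9+7 = 16 ⇒ 16 days.
Without H→J, J's earliest start moves from 9 to 2.
After: P→Y→Z = 1+2+12 = 15 → 15 days.

15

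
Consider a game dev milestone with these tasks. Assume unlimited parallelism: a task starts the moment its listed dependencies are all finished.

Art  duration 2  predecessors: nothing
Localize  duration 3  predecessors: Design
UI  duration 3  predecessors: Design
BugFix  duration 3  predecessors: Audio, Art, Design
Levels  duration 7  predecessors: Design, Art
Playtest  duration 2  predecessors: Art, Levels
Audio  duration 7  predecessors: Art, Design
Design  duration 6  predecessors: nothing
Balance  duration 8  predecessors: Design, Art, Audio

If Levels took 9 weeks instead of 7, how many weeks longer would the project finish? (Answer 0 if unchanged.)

0

Critical path before the change: Design→Audio→Balance = 6+7+8 = 21 giving 21 weeks.
The longest path through Levels is only 15 weeks, so Levels has float 6.
No other chain overtakes it, so the finish is 21 weeks.
Change in finish: 21 − 21 = +0 weeks.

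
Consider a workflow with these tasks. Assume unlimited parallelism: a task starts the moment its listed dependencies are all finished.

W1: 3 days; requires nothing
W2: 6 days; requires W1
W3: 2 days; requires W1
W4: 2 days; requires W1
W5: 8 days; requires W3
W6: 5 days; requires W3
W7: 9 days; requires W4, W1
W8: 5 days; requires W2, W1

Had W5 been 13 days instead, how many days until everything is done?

As given, the longest chain is W1→W2→W8 = 3+6+5 = 14, so the finish is 14 days.
W5 has 1 day of float (longest path through it is 13).
The binding chain switches to W1→W3→W5 = 3+2+13 = 18; finish 18 days.

18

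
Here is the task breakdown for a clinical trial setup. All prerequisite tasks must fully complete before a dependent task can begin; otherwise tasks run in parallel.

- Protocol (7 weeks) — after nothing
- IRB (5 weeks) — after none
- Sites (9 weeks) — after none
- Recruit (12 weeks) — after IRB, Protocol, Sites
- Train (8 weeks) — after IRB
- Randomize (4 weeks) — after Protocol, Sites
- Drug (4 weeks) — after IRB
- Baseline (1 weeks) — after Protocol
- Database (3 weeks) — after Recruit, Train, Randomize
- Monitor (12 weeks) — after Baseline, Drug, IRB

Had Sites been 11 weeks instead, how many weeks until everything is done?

Critical path before the change: Sites→Recruit→Database = 9+12+3 = 24 giving 24 weeks.
Sites lies on that path, so at 11 weeks the path becomes 26 weeks.
The critical path is still Sites→Recruit→Database; finish is now 26 weeks.

26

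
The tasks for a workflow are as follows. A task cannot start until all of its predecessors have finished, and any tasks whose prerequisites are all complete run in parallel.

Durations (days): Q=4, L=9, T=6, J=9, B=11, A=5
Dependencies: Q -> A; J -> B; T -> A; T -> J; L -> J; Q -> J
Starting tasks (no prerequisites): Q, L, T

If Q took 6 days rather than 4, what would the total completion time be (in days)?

29

Baseline: L→J→B = 9+9+11 = 29 → 29 days.
Q has 5 days of float (longest path through it is 24).
That remains the longest chain; total 29 days.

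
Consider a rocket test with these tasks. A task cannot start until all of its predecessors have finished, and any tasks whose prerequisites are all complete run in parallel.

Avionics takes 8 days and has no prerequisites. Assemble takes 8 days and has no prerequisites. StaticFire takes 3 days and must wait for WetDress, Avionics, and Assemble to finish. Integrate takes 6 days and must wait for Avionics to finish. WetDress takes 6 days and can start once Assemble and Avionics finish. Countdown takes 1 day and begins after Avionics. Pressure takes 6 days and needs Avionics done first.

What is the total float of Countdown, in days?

Avionics→WetDress→StaticFire = 8+6+3 = 17 sets the makespan at 17 days.
Countdown finishes as early as 9 and must finish by 17.
So Countdown can slip 17 − 9 = 8 days.

8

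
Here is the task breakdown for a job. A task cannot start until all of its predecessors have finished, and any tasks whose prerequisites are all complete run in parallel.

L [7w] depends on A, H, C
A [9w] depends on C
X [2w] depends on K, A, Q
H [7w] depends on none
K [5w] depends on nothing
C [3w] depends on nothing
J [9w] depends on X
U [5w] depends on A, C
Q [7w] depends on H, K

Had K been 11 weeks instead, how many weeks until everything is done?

29

Actual critical path: H→Q→X→J = 7+7+2+9 = 25 ⇒ 25 weeks.
K is off the critical path — its longest chain is 23 weeks, giving 2 of slack.
New critical path: K→Q→X→J = 11+7+2+9 = 29 ⇒ 29 weeks.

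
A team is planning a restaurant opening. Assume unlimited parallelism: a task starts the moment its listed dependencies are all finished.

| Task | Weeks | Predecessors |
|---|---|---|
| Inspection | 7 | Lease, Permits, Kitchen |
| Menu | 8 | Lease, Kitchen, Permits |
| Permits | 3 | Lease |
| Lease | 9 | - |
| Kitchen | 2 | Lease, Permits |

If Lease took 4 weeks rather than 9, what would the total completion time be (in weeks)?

Actual critical path: Lease→Permits→Kitchen→Menu = 9+3+2+8 = 22 ⇒ 22 weeks.
Lease is on the critical path; changing it to 4 makes that path 17 weeks.
The critical path is still Lease→Permits→Kitchen→Menu; finish is now 17 weeks.

17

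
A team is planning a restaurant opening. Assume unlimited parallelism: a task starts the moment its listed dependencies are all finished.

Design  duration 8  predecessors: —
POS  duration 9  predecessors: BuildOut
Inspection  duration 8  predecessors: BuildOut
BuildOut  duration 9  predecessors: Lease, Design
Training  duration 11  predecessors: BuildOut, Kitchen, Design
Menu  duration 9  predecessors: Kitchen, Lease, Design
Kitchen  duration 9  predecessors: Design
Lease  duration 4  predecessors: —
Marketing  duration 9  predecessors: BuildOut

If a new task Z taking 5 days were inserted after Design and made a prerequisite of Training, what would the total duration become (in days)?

28

Originally the project takes 28 days.
With Z inserted, Training now waits for max(BuildOut, Kitchen, Design, Z).
New critical path: Design→BuildOut→Training = 8+9+11 = 28 ⇒ 28 days.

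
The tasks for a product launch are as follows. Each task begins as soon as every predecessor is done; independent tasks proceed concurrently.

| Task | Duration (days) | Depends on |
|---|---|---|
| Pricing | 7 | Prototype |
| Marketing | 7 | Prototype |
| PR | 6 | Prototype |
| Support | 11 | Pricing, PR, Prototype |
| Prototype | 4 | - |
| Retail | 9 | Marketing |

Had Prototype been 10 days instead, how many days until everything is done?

28

Critical path before the change: Prototype→Pricing→Support = 4+7+11 = 22 giving 22 days.
Since Prototype is critical, the +6 change carries straight to that chain (now 28 days).
No other chain overtakes it, so the finish is 28 days.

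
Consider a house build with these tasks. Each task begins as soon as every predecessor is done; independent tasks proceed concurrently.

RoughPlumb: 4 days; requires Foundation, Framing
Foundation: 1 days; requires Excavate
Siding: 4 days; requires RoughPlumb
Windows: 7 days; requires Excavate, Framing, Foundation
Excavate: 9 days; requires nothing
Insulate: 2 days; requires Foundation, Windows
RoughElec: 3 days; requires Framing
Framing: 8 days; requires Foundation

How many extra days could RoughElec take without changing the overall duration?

6

The longest chain is Excavate→Foundation→Framing→Windows→Insulate = 9+1+8+7+2 = 27; overall finish 27 days.
RoughElec finishes as early as 21 and must finish by 27.
Slack of RoughElec = 24 − 18 = 6 days.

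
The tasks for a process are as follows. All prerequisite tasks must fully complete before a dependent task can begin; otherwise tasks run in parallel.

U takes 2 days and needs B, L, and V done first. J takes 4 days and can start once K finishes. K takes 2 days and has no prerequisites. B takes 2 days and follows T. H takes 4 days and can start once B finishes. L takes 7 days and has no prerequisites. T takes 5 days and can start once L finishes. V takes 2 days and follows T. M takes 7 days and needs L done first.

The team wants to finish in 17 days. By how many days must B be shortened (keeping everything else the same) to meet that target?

1

Current finish: 18 days; target: 17.
B is on every critical path, so each day cut from B cuts the finish by one (this holds down to a finish of 17).
Need 18 − 17 = 1 day off B → B becomes 1 day, finish becomes 17.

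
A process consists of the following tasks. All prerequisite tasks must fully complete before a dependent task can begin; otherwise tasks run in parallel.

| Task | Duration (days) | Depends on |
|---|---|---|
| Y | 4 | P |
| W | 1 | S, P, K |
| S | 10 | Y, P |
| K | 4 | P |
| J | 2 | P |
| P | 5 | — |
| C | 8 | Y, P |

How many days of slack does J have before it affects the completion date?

13

The longest chain is P→Y→S→W = 5+4+10+1 = 20; overall finish 20 days.
J finishes as early as 7 and must finish by 20.
Slack of J = 18 − 5 = 13 days.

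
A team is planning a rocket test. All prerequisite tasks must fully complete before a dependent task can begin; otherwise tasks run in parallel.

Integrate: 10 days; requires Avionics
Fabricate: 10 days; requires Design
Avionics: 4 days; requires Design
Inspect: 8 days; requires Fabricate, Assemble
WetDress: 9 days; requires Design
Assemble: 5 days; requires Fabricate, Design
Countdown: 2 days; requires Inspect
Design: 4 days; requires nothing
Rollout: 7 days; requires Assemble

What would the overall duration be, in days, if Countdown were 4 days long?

The binding path is Design→Fabricate→Assemble→Inspect→Countdown = 4+10+5+8+2 = 29; finish at 29 days.
Countdown lies on that path, so at 4 days the path becomes 31 days.
No other chain overtakes it, so the finish is 31 days.

31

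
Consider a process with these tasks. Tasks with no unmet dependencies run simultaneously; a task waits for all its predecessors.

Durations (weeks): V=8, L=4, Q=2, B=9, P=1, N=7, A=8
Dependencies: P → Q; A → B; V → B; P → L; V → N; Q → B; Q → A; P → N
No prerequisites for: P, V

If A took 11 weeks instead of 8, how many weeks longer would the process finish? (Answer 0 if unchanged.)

3

Critical path before the change: P→Q→A→B = 1+2+8+9 = 20 giving 20 weeks.
A is on the critical path; changing it to 11 makes that path 23 weeks.
That remains the longest chain; total 23 weeks.
Change in finish: 23 − 20 = +3 weeks.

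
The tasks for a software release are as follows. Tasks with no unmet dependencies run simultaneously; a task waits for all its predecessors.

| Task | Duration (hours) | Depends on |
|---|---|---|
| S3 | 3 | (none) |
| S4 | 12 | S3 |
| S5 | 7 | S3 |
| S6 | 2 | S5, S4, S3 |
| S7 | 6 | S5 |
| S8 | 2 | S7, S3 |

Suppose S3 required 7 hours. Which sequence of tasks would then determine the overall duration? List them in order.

S3, S5, S7, S8

Critical path before the change: S3→S5→S7→S8 = 3+7+6+2 = 18 giving 18 hours.
S3 is on the critical path; changing it to 7 makes that path 22 hours.
No other chain overtakes it, so the finish is 22 hours.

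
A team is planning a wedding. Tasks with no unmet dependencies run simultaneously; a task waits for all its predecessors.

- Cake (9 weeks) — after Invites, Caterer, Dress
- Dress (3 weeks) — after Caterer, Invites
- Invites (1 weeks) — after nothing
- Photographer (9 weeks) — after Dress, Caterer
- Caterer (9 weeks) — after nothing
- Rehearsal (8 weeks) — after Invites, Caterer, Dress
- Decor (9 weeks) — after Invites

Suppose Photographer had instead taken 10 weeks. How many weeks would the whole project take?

Baseline: Caterer→Dress→Photographer = 9+3+9 = 21 → 21 weeks.
Since Photographer is critical, the +1 change carries straight to that chain (now 22 weeks).
No other chain overtakes it, so the finish is 22 weeks.

22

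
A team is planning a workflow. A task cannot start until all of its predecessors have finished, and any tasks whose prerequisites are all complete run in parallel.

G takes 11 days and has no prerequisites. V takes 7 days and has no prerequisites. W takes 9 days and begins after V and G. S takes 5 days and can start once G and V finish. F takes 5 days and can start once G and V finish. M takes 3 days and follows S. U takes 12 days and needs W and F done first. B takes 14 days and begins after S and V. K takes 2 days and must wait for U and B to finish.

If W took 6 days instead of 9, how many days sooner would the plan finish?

2

Critical path before the change: G→W→U→K = 11+9+12+2 = 34 giving 34 days.
W is on the critical path; changing it to 6 makes that path 31 days.
The binding chain switches to G→S→B→K = 11+5+14+2 = 32; finish 32 days.
Change in finish: 32 − 34 = -2 days.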